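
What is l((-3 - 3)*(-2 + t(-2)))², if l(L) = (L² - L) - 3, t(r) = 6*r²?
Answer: 308107809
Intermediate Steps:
l(L) = -3 + L² - L
l((-3 - 3)*(-2 + t(-2)))² = (-3 + ((-3 - 3)*(-2 + 6*(-2)²))² - (-3 - 3)*(-2 + 6*(-2)²))² = (-3 + (-6*(-2 + 6*4))² - (-6)*(-2 + 6*4))² = (-3 + (-6*(-2 + 24))² - (-6)*(-2 + 24))² = (-3 + (-6*22)² - (-6)*22)² = (-3 + (-132)² - 1*(-132))² = (-3 + 17424 + 132)² = 17553² = 308107809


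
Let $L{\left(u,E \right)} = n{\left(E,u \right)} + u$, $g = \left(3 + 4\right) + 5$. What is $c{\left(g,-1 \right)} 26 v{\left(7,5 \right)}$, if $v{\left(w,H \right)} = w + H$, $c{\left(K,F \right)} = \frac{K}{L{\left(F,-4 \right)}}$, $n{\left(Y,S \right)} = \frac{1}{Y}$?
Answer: $- \frac{14976}{5} \approx -2995.2$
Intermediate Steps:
$g = 12$ ($g = 7 + 5 = 12$)
$L{\left(u,E \right)} = u + \frac{1}{E}$ ($L{\left(u,E \right)} = \frac{1}{E} + u = u + \frac{1}{E}$)
$c{\left(K,F \right)} = \frac{K}{- \frac{1}{4} + F}$ ($c{\left(K,F \right)} = \frac{K}{F + \frac{1}{-4}} = \frac{K}{F - \frac{1}{4}} = \frac{K}{- \frac{1}{4} + F}$)
$v{\left(w,H \right)} = H + w$
$c{\left(g,-1 \right)} 26 v{\left(7,5 \right)} = 4 \cdot 12 \frac{1}{-1 + 4 \left(-1\right)} 26 \left(5 + 7\right) = 4 \cdot 12 \frac{1}{-1 - 4} \cdot 26 \cdot 12 = 4 \cdot 12 \frac{1}{-5} \cdot 26 \cdot 12 = 4 \cdot 12 \left(- \frac{1}{5}\right) 26 \cdot 12 = \left(- \frac{48}{5}\right) 26 \cdot 12 = \left(- \frac{1248}{5}\right) 12 = - \frac{14976}{5}$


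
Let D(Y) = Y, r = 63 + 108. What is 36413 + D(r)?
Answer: 36584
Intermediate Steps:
r = 171
36413 + D(r) = 36413 + 171 = 36584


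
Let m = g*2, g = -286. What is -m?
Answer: 572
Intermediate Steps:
m = -572 (m = -286*2 = -572)
-m = -1*(-572) = 572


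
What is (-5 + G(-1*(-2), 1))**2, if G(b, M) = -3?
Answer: 64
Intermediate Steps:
(-5 + G(-1*(-2), 1))**2 = (-5 - 3)**2 = (-8)**2 = 64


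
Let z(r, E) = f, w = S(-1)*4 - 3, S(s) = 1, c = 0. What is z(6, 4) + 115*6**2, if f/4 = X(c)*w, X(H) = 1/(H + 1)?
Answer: 4144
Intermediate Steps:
X(H) = 1/(1 + H)
w = 1 (w = 1*4 - 3 = 4 - 3 = 1)
f = 4 (f = 4*(1/(1 + 0)) = 4*(1/1) = 4*(1*1) = 4*1 = 4)
z(r, E) = 4
z(6, 4) + 115*6**2 = 4 + 115*6**2 = 4 + 115*36 = 4 + 4140 = 4144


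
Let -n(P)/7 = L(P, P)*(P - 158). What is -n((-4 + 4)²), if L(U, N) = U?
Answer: 0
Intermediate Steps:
n(P) = -7*P*(-158 + P) (n(P) = -7*P*(P - 158) = -7*P*(-158 + P))
-n((-4 + 4)²) = -7*(-4 + 4)²*(158 - (-4 + 4)²) = -7*0²*(158 - 1*0²) = -7*0*(158 - 1*0) = -7*0*(158 + 0) = -7*0*158 = -1*0 = 0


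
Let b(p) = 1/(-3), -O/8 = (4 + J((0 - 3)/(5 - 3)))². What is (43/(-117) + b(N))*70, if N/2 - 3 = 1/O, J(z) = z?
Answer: -5740/117 ≈ -49.060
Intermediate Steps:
O = -50 (O = -8*(4 + (0 - 3)/(5 - 3))² = -8*(4 - 3/2)² = -8*(5/2)² = -8*25/4 = -50)
N = 149/25 (N = 6 + 2/(-50) = 6 + 2*(-1/50) = 6 - 1/25 = 149/25 ≈ 5.9600)
b(p) = -⅓
(43/(-117) + b(N))*70 = (43/(-117) - ⅓)*70 = (43*(-1/117) - ⅓)*70 = (-43/117 - ⅓)*70 = -82/117*70 = -5740/117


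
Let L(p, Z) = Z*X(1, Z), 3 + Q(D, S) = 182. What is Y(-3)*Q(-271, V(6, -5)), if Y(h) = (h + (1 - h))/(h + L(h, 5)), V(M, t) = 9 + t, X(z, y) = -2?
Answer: -179/13 ≈ -13.769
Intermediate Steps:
Q(D, S) = 179 (Q(D, S) = -3 + 182 = 179)
L(p, Z) = -2*Z (L(p, Z) = Z*(-2) = -2*Z)
Y(h) = 1/(-10 + h) (Y(h) = (h + (1 - h))/(h - 2*5) = 1/(h - 10) = 1/(-10 + h))
Y(-3)*Q(-271, V(6, -5)) = 179/(-10 - 3) = 179/(-13) = -1/13*179 = -179/13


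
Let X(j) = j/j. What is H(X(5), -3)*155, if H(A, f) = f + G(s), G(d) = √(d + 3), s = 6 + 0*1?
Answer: 0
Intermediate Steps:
s = 6 (s = 6 + 0 = 6)
X(j) = 1
G(d) = √(3 + d)
H(A, f) = 3 + f (H(A, f) = f + √(3 + 6) = f + √9 = f + 3 = 3 + f)
H(X(5), -3)*155 = (3 - 3)*155 = 0*155 = 0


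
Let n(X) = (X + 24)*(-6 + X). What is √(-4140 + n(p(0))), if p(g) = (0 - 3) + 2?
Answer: I*√4301 ≈ 65.582*I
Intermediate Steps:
p(g) = -1 (p(g) = -3 + 2 = -1)
n(X) = (-6 + X)*(24 + X) (n(X) = (24 + X)*(-6 + X) = (-6 + X)*(24 + X))
√(-4140 + n(p(0))) = √(-4140 + (-144 + (-1)² + 18*(-1))) = √(-4140 + (-144 + 1 - 18)) = √(-4140 - 161) = √(-4301) = I*√4301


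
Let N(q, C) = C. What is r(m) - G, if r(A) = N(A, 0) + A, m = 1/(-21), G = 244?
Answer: -5125/21 ≈ -244.05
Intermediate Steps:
m = -1/21 ≈ -0.047619
r(A) = A (r(A) = 0 + A = A)
r(m) - G = -1/21 - 1*244 = -1/21 - 244 = -5125/21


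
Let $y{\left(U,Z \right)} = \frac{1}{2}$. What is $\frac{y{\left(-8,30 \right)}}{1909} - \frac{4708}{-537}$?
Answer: $\frac{17975681}{2050266} \approx 8.7675$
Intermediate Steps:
$y{\left(U,Z \right)} = \frac{1}{2}$
$\frac{y{\left(-8,30 \right)}}{1909} - \frac{4708}{-537} = \frac{1}{2 \cdot 1909} - \frac{4708}{-537} = \frac{1}{2} \cdot \frac{1}{1909} - - \frac{4708}{537} = \frac{1}{3818} + \frac{4708}{537} = \frac{17975681}{2050266}$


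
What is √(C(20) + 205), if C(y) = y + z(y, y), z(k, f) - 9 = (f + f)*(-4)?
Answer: √74 ≈ 8.6023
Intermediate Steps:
z(k, f) = 9 - 8*f (z(k, f) = 9 + (f + f)*(-4) = 9 + (2*f)*(-4) = 9 - 8*f)
C(y) = 9 - 7*y (C(y) = y + (9 - 8*y) = 9 - 7*y)
√(C(20) + 205) = √((9 - 7*20) + 205) = √((9 - 140) + 205) = √(-131 + 205) = √74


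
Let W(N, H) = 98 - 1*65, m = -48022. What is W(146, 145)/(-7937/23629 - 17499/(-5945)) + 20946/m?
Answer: 107470477762977/8795191026466 ≈ 12.219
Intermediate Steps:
W(N, H) = 33 (W(N, H) = 98 - 65 = 33)
W(146, 145)/(-7937/23629 - 17499/(-5945)) + 20946/m = 33/(-7937/23629 - 17499/(-5945)) + 20946/(-48022) = 33/(-7937*1/23629 - 17499*(-1/5945)) + 20946*(-1/48022) = 33/(-7937/23629 + 17499/5945) - 10473/24011 = 33/(366298406/140474405) - 10473/24011 = 33*(140474405/366298406) - 10473/24011 = 4635655365/366298406 - 10473/24011 = 107470477762977/8795191026466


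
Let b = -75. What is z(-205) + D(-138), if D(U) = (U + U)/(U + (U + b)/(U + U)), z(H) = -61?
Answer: -744733/12625 ≈ -58.989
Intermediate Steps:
D(U) = 2*U/(U + (-75 + U)/(2*U)) (D(U) = (U + U)/(U + (U - 75)/(U + U)) = (2*U)/(U + (-75 + U)/((2*U))) = (2*U)/(U + (-75 + U)*(1/(2*U))) = (2*U)/(U + (-75 + U)/(2*U)) = 2*U/(U + (-75 + U)/(2*U)))
z(-205) + D(-138) = -61 + 4*(-138)²/(-75 - 138 + 2*(-138)²) = -61 + 4*19044/(-75 - 138 + 2*19044) = -61 + 4*19044/(-75 - 138 + 38088) = -61 + 4*19044/37875 = -61 + 4*19044*(1/37875) = -61 + 25392/12625 = -744733/12625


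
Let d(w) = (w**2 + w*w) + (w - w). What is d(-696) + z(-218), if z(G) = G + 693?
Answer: 969307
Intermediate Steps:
z(G) = 693 + G
d(w) = 2*w**2 (d(w) = (w**2 + w**2) + 0 = 2*w**2 + 0 = 2*w**2)
d(-696) + z(-218) = 2*(-696)**2 + (693 - 218) = 2*484416 + 475 = 968832 + 475 = 969307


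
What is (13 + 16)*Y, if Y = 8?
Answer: 232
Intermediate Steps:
(13 + 16)*Y = (13 + 16)*8 = 29*8 = 232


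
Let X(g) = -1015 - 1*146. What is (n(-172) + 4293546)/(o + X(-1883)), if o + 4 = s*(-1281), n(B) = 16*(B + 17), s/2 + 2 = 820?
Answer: -4291066/2096881 ≈ -2.0464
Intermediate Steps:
s = 1636 (s = -4 + 2*820 = -4 + 1640 = 1636)
X(g) = -1161 (X(g) = -1015 - 146 = -1161)
n(B) = 272 + 16*B (n(B) = 16*(17 + B) = 272 + 16*B)
o = -2095720 (o = -4 + 1636*(-1281) = -4 - 2095716 = -2095720)
(n(-172) + 4293546)/(o + X(-1883)) = ((272 + 16*(-172)) + 4293546)/(-2095720 - 1161) = ((272 - 2752) + 4293546)/(-2096881) = (-2480 + 4293546)*(-1/2096881) = 4291066*(-1/2096881) = -4291066/2096881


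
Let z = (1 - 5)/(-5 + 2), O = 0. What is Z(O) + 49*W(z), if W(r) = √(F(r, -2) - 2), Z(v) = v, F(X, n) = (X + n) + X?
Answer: 98*I*√3/3 ≈ 56.58*I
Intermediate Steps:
F(X, n) = n + 2*X
z = 4/3 (z = -4/(-3) = -4*(-⅓) = 4/3 ≈ 1.3333)
W(r) = √(-4 + 2*r) (W(r) = √((-2 + 2*r) - 2) = √(-4 + 2*r))
Z(O) + 49*W(z) = 0 + 49*√(-4 + 2*(4/3)) = 0 + 49*√(-4 + 8/3) = 0 + 49*√(-4/3) = 0 + 49*(2*I*√3/3) = 0 + 98*I*√3/3 = 98*I*√3/3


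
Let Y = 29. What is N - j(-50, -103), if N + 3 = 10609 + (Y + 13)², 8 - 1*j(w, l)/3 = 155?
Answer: 12811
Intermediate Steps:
j(w, l) = -441 (j(w, l) = 24 - 3*155 = 24 - 465 = -441)
N = 12370 (N = -3 + (10609 + (29 + 13)²) = -3 + (10609 + 42²) = -3 + (10609 + 1764) = -3 + 12373 = 12370)
N - j(-50, -103) = 12370 - 1*(-441) = 12370 + 441 = 12811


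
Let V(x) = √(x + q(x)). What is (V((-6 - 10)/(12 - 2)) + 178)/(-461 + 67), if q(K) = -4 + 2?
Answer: -89/197 - 3*I*√10/1970 ≈ -0.45178 - 0.0048157*I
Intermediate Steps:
q(K) = -2
V(x) = √(-2 + x) (V(x) = √(x - 2) = √(-2 + x))
(V((-6 - 10)/(12 - 2)) + 178)/(-461 + 67) = (√(-2 + (-6 - 10)/(12 - 2)) + 178)/(-461 + 67) = (√(-2 - 16/10) + 178)/(-394) = (√(-2 - 16*⅒) + 178)*(-1/394) = (√(-2 - 8/5) + 178)*(-1/394) = (√(-18/5) + 178)*(-1/394) = (3*I*√10/5 + 178)*(-1/394) = (178 + 3*I*√10/5)*(-1/394) = -89/197 - 3*I*√10/1970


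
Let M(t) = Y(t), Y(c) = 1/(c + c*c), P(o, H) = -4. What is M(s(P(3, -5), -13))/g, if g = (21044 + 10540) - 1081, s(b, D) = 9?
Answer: 1/2745270 ≈ 3.6426e-7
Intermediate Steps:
Y(c) = 1/(c + c**2)
M(t) = 1/(t*(1 + t))
g = 30503 (g = 31584 - 1081 = 30503)
M(s(P(3, -5), -13))/g = (1/(9*(1 + 9)))/30503 = ((1/9)/10)*(1/30503) = ((1/9)*(1/10))*(1/30503) = (1/90)*(1/30503) = 1/2745270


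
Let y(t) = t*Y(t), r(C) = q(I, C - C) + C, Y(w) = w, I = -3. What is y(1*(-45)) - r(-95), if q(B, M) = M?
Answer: 2120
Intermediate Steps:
r(C) = C (r(C) = (C - C) + C = 0 + C = C)
y(t) = t² (y(t) = t*t = t²)
y(1*(-45)) - r(-95) = (1*(-45))² - 1*(-95) = (-45)² + 95 = 2025 + 95 = 2120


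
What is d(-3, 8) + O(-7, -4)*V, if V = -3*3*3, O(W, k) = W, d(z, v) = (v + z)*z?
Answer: 174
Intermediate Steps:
d(z, v) = z*(v + z)
V = -27 (V = -9*3 = -27)
d(-3, 8) + O(-7, -4)*V = -3*(8 - 3) - 7*(-27) = -3*5 + 189 = -15 + 189 = 174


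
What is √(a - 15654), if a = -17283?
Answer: I*√32937 ≈ 181.49*I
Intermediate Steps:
√(a - 15654) = √(-17283 - 15654) = √(-32937) = I*√32937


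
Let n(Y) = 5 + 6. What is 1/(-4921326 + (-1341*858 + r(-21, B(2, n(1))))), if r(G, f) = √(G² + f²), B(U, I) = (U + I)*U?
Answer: -6071904/36868018184099 - √1117/36868018184099 ≈ -1.6469e-7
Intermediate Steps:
n(Y) = 11
B(U, I) = U*(I + U) (B(U, I) = (I + U)*U = U*(I + U))
1/(-4921326 + (-1341*858 + r(-21, B(2, n(1))))) = 1/(-4921326 + (-1341*858 + √((-21)² + (2*(11 + 2))²))) = 1/(-4921326 + (-1150578 + √(441 + (2*13)²))) = 1/(-4921326 + (-1150578 + √(441 + 26²))) = 1/(-4921326 + (-1150578 + √(441 + 676))) = 1/(-4921326 + (-1150578 + √1117)) = 1/(-6071904 + √1117)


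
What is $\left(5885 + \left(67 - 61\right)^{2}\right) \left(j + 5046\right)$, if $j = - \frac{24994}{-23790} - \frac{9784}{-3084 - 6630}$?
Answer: $\frac{575613109628413}{19258005} \approx 2.989 \cdot 10^{7}$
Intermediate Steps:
$j = \frac{39629423}{19258005}$ ($j = \left(-24994\right) \left(- \frac{1}{23790}\right) - \frac{9784}{-9714} = \frac{12497}{11895} - - \frac{4892}{4857} = \frac{12497}{11895} + \frac{4892}{4857} = \frac{39629423}{19258005} \approx 2.0578$)
$\left(5885 + \left(67 - 61\right)^{2}\right) \left(j + 5046\right) = \left(5885 + \left(67 - 61\right)^{2}\right) \left(\frac{39629423}{19258005} + 5046\right) = \left(5885 + 6^{2}\right) \frac{97215522653}{19258005} = \left(5885 + 36\right) \frac{97215522653}{19258005} = 5921 \cdot \frac{97215522653}{19258005} = \frac{575613109628413}{19258005}$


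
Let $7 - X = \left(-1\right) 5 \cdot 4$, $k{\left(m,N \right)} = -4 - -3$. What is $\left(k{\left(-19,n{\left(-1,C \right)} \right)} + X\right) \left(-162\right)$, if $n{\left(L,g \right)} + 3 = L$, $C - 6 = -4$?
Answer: $-4212$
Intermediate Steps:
$C = 2$ ($C = 6 - 4 = 2$)
$n{\left(L,g \right)} = -3 + L$
$k{\left(m,N \right)} = -1$ ($k{\left(m,N \right)} = -4 + 3 = -1$)
$X = 27$ ($X = 7 - \left(-1\right) 5 \cdot 4 = 7 - \left(-5\right) 4 = 7 - -20 = 7 + 20 = 27$)
$\left(k{\left(-19,n{\left(-1,C \right)} \right)} + X\right) \left(-162\right) = \left(-1 + 27\right) \left(-162\right) = 26 \left(-162\right) = -4212$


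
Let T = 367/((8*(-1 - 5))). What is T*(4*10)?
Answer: -1835/6 ≈ -305.83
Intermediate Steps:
T = -367/48 (T = 367/((8*(-6))) = 367/(-48) = 367*(-1/48) = -367/48 ≈ -7.6458)
T*(4*10) = -367*10/12 = -367/48*40 = -1835/6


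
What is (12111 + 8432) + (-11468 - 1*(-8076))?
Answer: 17151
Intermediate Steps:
(12111 + 8432) + (-11468 - 1*(-8076)) = 20543 + (-11468 + 8076) = 20543 - 3392 = 17151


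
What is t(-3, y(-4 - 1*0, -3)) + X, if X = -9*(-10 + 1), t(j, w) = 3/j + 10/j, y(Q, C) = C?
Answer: 230/3 ≈ 76.667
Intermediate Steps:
t(j, w) = 13/j
X = 81 (X = -9*(-9) = 81)
t(-3, y(-4 - 1*0, -3)) + X = 13/(-3) + 81 = 13*(-⅓) + 81 = -13/3 + 81 = 230/3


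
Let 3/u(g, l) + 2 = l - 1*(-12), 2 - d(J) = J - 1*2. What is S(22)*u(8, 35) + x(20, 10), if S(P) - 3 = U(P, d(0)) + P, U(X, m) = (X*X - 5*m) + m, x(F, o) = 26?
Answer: 883/15 ≈ 58.867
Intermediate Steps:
d(J) = 4 - J (d(J) = 2 - (J - 1*2) = 2 - (J - 2) = 2 - (-2 + J) = 2 + (2 - J) = 4 - J)
U(X, m) = X² - 4*m (U(X, m) = (X² - 5*m) + m = X² - 4*m)
S(P) = -13 + P + P² (S(P) = 3 + ((P² - 4*(4 - 1*0)) + P) = 3 + ((P² - 4*(4 + 0)) + P) = 3 + ((P² - 4*4) + P) = 3 + ((P² - 16) + P) = 3 + ((-16 + P²) + P) = 3 + (-16 + P + P²) = -13 + P + P²)
u(g, l) = 3/(10 + l) (u(g, l) = 3/(-2 + (l - 1*(-12))) = 3/(-2 + (l + 12)) = 3/(-2 + (12 + l)) = 3/(10 + l))
S(22)*u(8, 35) + x(20, 10) = (-13 + 22 + 22²)*(3/(10 + 35)) + 26 = (-13 + 22 + 484)*(3/45) + 26 = 493*(3*(1/45)) + 26 = 493*(1/15) + 26 = 493/15 + 26 = 883/15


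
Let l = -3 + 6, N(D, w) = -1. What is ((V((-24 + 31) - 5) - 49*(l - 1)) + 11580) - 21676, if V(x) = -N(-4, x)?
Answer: -10193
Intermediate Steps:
l = 3
V(x) = 1 (V(x) = -1*(-1) = 1)
((V((-24 + 31) - 5) - 49*(l - 1)) + 11580) - 21676 = ((1 - 49*(3 - 1)) + 11580) - 21676 = ((1 - 49*2) + 11580) - 21676 = ((1 - 98) + 11580) - 21676 = (-97 + 11580) - 21676 = 11483 - 21676 = -10193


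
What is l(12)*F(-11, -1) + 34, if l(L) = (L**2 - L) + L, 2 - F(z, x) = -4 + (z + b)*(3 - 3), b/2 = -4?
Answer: 898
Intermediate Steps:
b = -8 (b = 2*(-4) = -8)
F(z, x) = 6 (F(z, x) = 2 - (-4 + (z - 8)*(3 - 3)) = 2 - (-4 + (-8 + z)*0) = 2 - (-4 + 0) = 2 - 1*(-4) = 2 + 4 = 6)
l(L) = L**2
l(12)*F(-11, -1) + 34 = 12**2*6 + 34 = 144*6 + 34 = 864 + 34 = 898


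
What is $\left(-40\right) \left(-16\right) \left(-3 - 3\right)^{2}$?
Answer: $23040$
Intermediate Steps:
$\left(-40\right) \left(-16\right) \left(-3 - 3\right)^{2} = 640 \left(-6\right)^{2} = 640 \cdot 36 = 23040$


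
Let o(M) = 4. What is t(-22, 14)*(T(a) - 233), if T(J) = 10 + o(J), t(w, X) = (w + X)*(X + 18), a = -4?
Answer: 56064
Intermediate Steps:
t(w, X) = (18 + X)*(X + w) (t(w, X) = (X + w)*(18 + X) = (18 + X)*(X + w))
T(J) = 14 (T(J) = 10 + 4 = 14)
t(-22, 14)*(T(a) - 233) = (14² + 18*14 + 18*(-22) + 14*(-22))*(14 - 233) = (196 + 252 - 396 - 308)*(-219) = -256*(-219) = 56064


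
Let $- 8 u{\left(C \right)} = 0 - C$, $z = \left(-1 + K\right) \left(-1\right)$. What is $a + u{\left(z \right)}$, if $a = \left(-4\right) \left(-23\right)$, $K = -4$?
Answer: $\frac{741}{8} \approx 92.625$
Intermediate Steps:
$z = 5$ ($z = \left(-1 - 4\right) \left(-1\right) = \left(-5\right) \left(-1\right) = 5$)
$u{\left(C \right)} = \frac{C}{8}$ ($u{\left(C \right)} = - \frac{0 - C}{8} = - \frac{\left(-1\right) C}{8} = \frac{C}{8}$)
$a = 92$
$a + u{\left(z \right)} = 92 + \frac{1}{8} \cdot 5 = 92 + \frac{5}{8} = \frac{741}{8}$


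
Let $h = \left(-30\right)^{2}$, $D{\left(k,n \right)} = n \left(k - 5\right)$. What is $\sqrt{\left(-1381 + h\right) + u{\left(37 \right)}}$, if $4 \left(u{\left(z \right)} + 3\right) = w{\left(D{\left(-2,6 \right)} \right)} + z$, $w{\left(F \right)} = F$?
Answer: $\frac{i \sqrt{1941}}{2} \approx 22.028 i$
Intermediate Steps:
$D{\left(k,n \right)} = n \left(-5 + k\right)$
$u{\left(z \right)} = - \frac{27}{2} + \frac{z}{4}$ ($u{\left(z \right)} = -3 + \frac{6 \left(-5 - 2\right) + z}{4} = -3 + \frac{6 \left(-7\right) + z}{4} = -3 + \frac{-42 + z}{4} = -3 + \left(- \frac{21}{2} + \frac{z}{4}\right) = - \frac{27}{2} + \frac{z}{4}$)
$h = 900$
$\sqrt{\left(-1381 + h\right) + u{\left(37 \right)}} = \sqrt{\left(-1381 + 900\right) + \left(- \frac{27}{2} + \frac{1}{4} \cdot 37\right)} = \sqrt{-481 + \left(- \frac{27}{2} + \frac{37}{4}\right)} = \sqrt{-481 - \frac{17}{4}} = \sqrt{- \frac{1941}{4}} = \frac{i \sqrt{1941}}{2}$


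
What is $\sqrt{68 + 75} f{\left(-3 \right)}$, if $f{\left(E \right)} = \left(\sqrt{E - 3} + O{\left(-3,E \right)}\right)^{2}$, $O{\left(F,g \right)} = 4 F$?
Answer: $\sqrt{143} \left(12 - i \sqrt{6}\right)^{2} \approx 1650.2 - 703.0 i$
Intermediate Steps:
$f{\left(E \right)} = \left(-12 + \sqrt{-3 + E}\right)^{2}$ ($f{\left(E \right)} = \left(\sqrt{E - 3} + 4 \left(-3\right)\right)^{2} = \left(\sqrt{-3 + E} - 12\right)^{2} = \left(-12 + \sqrt{-3 + E}\right)^{2}$)
$\sqrt{68 + 75} f{\left(-3 \right)} = \sqrt{68 + 75} \left(-12 + \sqrt{-3 - 3}\right)^{2} = \sqrt{143} \left(-12 + \sqrt{-6}\right)^{2} = \sqrt{143} \left(-12 + i \sqrt{6}\right)^{2}$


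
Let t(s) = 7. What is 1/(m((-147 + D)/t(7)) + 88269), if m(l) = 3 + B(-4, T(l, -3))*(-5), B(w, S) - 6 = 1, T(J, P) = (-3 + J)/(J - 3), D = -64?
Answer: 1/88237 ≈ 1.1333e-5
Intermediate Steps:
T(J, P) = 1 (T(J, P) = (-3 + J)/(-3 + J) = 1)
B(w, S) = 7 (B(w, S) = 6 + 1 = 7)
m(l) = -32 (m(l) = 3 + 7*(-5) = 3 - 35 = -32)
1/(m((-147 + D)/t(7)) + 88269) = 1/(-32 + 88269) = 1/88237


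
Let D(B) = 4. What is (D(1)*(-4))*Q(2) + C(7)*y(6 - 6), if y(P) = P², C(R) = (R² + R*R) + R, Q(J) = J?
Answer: -32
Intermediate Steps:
C(R) = R + 2*R² (C(R) = (R² + R²) + R = 2*R² + R = R + 2*R²)
(D(1)*(-4))*Q(2) + C(7)*y(6 - 6) = (4*(-4))*2 + (7*(1 + 2*7))*(6 - 6)² = -16*2 + (7*(1 + 14))*0² = -32 + (7*15)*0 = -32 + 105*0 = -32 + 0 = -32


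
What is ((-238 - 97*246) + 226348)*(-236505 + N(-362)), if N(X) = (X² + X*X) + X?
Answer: 5100896808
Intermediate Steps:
N(X) = X + 2*X² (N(X) = (X² + X²) + X = 2*X² + X = X + 2*X²)
((-238 - 97*246) + 226348)*(-236505 + N(-362)) = ((-238 - 97*246) + 226348)*(-236505 - 362*(1 + 2*(-362))) = ((-238 - 23862) + 226348)*(-236505 - 362*(1 - 724)) = (-24100 + 226348)*(-236505 - 362*(-723)) = 202248*(-236505 + 261726) = 202248*25221 = 5100896808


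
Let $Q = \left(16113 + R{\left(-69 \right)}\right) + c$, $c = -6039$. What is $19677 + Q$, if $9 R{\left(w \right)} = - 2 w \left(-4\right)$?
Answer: $\frac{89069}{3} \approx 29690.0$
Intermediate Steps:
$R{\left(w \right)} = \frac{8 w}{9}$ ($R{\left(w \right)} = \frac{- 2 w \left(-4\right)}{9} = \frac{8 w}{9}$)
$Q = \frac{30038}{3}$ ($Q = \left(16113 + \frac{8}{9} \left(-69\right)\right) - 6039 = \left(16113 - \frac{184}{3}\right) - 6039 = \frac{48155}{3} - 6039 = \frac{30038}{3} \approx 10013.0$)
$19677 + Q = 19677 + \frac{30038}{3} = \frac{89069}{3}$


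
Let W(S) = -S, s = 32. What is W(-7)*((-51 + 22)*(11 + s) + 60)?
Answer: -8309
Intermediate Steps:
W(-7)*((-51 + 22)*(11 + s) + 60) = (-1*(-7))*((-51 + 22)*(11 + 32) + 60) = 7*(-29*43 + 60) = 7*(-1247 + 60) = 7*(-1187) = -8309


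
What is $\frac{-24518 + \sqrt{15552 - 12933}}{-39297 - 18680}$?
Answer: $\frac{24518}{57977} - \frac{3 \sqrt{291}}{57977} \approx 0.42201$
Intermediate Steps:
$\frac{-24518 + \sqrt{15552 - 12933}}{-39297 - 18680} = \frac{-24518 + \sqrt{2619}}{-39297 - 18680} = \frac{-24518 + 3 \sqrt{291}}{-57977} = \left(-24518 + 3 \sqrt{291}\right) \left(- \frac{1}{57977}\right) = \frac{24518}{57977} - \frac{3 \sqrt{291}}{57977}$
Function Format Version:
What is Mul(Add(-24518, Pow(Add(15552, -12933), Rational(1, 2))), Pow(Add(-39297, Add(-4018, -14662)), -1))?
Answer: Add(Rational(24518, 57977), Mul(Rational(-3, 57977), Pow(291, Rational(1, 2)))) ≈ 0.42201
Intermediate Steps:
Mul(Add(-24518, Pow(Add(15552, -12933), Rational(1, 2))), Pow(Add(-39297, Add(-4018, -14662)), -1)) = Mul(Add(-24518, Pow(2619, Rational(1, 2))), Pow(Add(-39297, -18680), -1)) = Mul(Add(-24518, Mul(3, Pow(291, Rational(1, 2)))), Pow(-57977, -1)) = Mul(Add(-24518, Mul(3, Pow(291, Rational(1, 2)))), Rational(-1, 57977)) = Add(Rational(24518, 57977), Mul(Rational(-3, 57977), Pow(291, Rational(1, 2))))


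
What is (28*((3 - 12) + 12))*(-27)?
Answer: -2268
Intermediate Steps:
(28*((3 - 12) + 12))*(-27) = (28*(-9 + 12))*(-27) = (28*3)*(-27) = 84*(-27) = -2268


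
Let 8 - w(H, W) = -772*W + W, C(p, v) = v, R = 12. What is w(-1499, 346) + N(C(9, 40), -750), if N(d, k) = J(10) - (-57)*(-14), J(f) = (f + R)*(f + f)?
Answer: 266416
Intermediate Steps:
J(f) = 2*f*(12 + f) (J(f) = (f + 12)*(f + f) = (12 + f)*(2*f) = 2*f*(12 + f))
w(H, W) = 8 + 771*W (w(H, W) = 8 - (-772*W + W) = 8 - (-771)*W = 8 + 771*W)
N(d, k) = -358 (N(d, k) = 2*10*(12 + 10) - (-57)*(-14) = 2*10*22 - 1*798 = 440 - 798 = -358)
w(-1499, 346) + N(C(9, 40), -750) = (8 + 771*346) - 358 = (8 + 266766) - 358 = 266774 - 358 = 266416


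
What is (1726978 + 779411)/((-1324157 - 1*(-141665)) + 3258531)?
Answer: 835463/692013 ≈ 1.2073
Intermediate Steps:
(1726978 + 779411)/((-1324157 - 1*(-141665)) + 3258531) = 2506389/((-1324157 + 141665) + 3258531) = 2506389/(-1182492 + 3258531) = 2506389/2076039 = 2506389*(1/2076039) = 835463/692013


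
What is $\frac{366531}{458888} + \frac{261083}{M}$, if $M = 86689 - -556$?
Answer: $\frac{151785852799}{40035683560} \approx 3.7913$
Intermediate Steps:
$M = 87245$ ($M = 86689 + 556 = 87245$)
$\frac{366531}{458888} + \frac{261083}{M} = \frac{366531}{458888} + \frac{261083}{87245} = \frac{151785852799}{40035683560}$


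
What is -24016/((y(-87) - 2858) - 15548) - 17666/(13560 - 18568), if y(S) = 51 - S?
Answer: 55374327/11435768 ≈ 4.8422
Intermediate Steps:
-24016/((y(-87) - 2858) - 15548) - 17666/(13560 - 18568) = -24016/(((51 - 1*(-87)) - 2858) - 15548) - 17666/(13560 - 18568) = -24016/(((51 + 87) - 2858) - 15548) - 17666/(-5008) = -24016/((138 - 2858) - 15548) - 17666*(-1/5008) = -24016/(-2720 - 15548) + 8833/2504 = -24016/(-18268) + 8833/2504 = -24016*(-1/18268) + 8833/2504 = 6004/4567 + 8833/2504 = 55374327/11435768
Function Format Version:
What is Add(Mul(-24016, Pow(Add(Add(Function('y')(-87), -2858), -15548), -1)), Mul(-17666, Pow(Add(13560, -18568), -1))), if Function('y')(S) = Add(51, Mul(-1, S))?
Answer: Rational(55374327, 11435768) ≈ 4.8422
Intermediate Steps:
Add(Mul(-24016, Pow(Add(Add(Function('y')(-87), -2858), -15548), -1)), Mul(-17666, Pow(Add(13560, -18568), -1))) = Add(Mul(-24016, Pow(Add(Add(Add(51, Mul(-1, -87)), -2858), -15548), -1)), Mul(-17666, Pow(Add(13560, -18568), -1))) = Add(Mul(-24016, Pow(Add(Add(Add(51, 87), -2858), -15548), -1)), Mul(-17666, Pow(-5008, -1))) = Add(Mul(-24016, Pow(Add(Add(138, -2858), -15548), -1)), Mul(-17666, Rational(-1, 5008))) = Add(Mul(-24016, Pow(Add(-2720, -15548), -1)), Rational(8833, 2504)) = Add(Mul(-24016, Pow(-18268, -1)), Rational(8833, 2504)) = Add(Mul(-24016, Rational(-1, 18268)), Rational(8833, 2504)) = Add(Rational(6004, 4567), Rational(8833, 2504)) = Rational(55374327, 11435768)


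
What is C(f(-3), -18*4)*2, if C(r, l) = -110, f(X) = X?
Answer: -220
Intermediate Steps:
C(f(-3), -18*4)*2 = -110*2 = -220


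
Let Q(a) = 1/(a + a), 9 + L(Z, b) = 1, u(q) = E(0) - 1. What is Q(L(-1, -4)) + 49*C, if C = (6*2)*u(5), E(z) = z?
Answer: -9409/16 ≈ -588.06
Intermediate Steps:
u(q) = -1 (u(q) = 0 - 1 = -1)
L(Z, b) = -8 (L(Z, b) = -9 + 1 = -8)
Q(a) = 1/(2*a)
C = -12 (C = (6*2)*(-1) = 12*(-1) = -12)
Q(L(-1, -4)) + 49*C = (½)/(-8) + 49*(-12) = (½)*(-⅛) - 588 = -1/16 - 588 = -9409/16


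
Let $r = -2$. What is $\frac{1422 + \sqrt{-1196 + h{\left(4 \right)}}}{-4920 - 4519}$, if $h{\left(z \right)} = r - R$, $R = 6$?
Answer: $- \frac{1422}{9439} - \frac{2 i \sqrt{301}}{9439} \approx -0.15065 - 0.0036761 i$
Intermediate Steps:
$h{\left(z \right)} = -8$ ($h{\left(z \right)} = -2 - 6 = -8$)
$\frac{1422 + \sqrt{-1196 + h{\left(4 \right)}}}{-4920 - 4519} = \frac{1422 + \sqrt{-1196 - 8}}{-4920 - 4519} = \frac{1422 + \sqrt{-1204}}{-9439} = \left(1422 + 2 i \sqrt{301}\right) \left(- \frac{1}{9439}\right) = - \frac{1422}{9439} - \frac{2 i \sqrt{301}}{9439}$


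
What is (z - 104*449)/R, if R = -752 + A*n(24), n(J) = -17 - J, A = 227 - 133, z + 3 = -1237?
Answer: 3424/329 ≈ 10.407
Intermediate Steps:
z = -1240 (z = -3 - 1237 = -1240)
A = 94
R = -4606 (R = -752 + 94*(-17 - 1*24) = -752 + 94*(-17 - 24) = -752 + 94*(-41) = -752 - 3854 = -4606)
(z - 104*449)/R = (-1240 - 104*449)/(-4606) = (-1240 - 46696)*(-1/4606) = -47936*(-1/4606) = 3424/329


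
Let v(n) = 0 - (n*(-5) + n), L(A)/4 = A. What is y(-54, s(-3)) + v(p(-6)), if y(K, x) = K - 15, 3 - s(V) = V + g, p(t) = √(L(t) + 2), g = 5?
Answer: -69 + 4*I*√22 ≈ -69.0 + 18.762*I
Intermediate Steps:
L(A) = 4*A
p(t) = √(2 + 4*t) (p(t) = √(4*t + 2) = √(2 + 4*t))
s(V) = -2 - V (s(V) = 3 - (V + 5) = 3 - (5 + V) = 3 + (-5 - V) = -2 - V)
v(n) = 4*n (v(n) = 0 - (-5*n + n) = 0 - (-4)*n = 0 + 4*n = 4*n)
y(K, x) = -15 + K
y(-54, s(-3)) + v(p(-6)) = (-15 - 54) + 4*√(2 + 4*(-6)) = -69 + 4*√(2 - 24) = -69 + 4*√(-22) = -69 + 4*(I*√22) = -69 + 4*I*√22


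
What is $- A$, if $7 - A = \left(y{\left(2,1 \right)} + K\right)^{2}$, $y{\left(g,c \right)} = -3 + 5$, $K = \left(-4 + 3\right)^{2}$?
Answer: $2$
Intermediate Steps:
$K = 1$ ($K = \left(-1\right)^{2} = 1$)
$y{\left(g,c \right)} = 2$
$A = -2$ ($A = 7 - \left(2 + 1\right)^{2} = 7 - 3^{2} = 7 - 9 = -2$)
$- A = \left(-1\right) \left(-2\right) = 2$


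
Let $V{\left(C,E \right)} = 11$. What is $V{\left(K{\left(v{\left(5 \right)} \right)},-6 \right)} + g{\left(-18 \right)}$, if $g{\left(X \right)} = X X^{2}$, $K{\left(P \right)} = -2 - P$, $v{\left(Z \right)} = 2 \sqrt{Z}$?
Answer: $-5821$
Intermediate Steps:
$g{\left(X \right)} = X^{3}$
$V{\left(K{\left(v{\left(5 \right)} \right)},-6 \right)} + g{\left(-18 \right)} = 11 + \left(-18\right)^{3} = 11 - 5832 = -5821$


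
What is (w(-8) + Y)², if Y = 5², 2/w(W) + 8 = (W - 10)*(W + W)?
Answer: 12257001/19600 ≈ 625.36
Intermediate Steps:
w(W) = 2/(-8 + 2*W*(-10 + W)) (w(W) = 2/(-8 + (W - 10)*(W + W)) = 2/(-8 + (-10 + W)*(2*W)) = 2/(-8 + 2*W*(-10 + W)))
Y = 25
(w(-8) + Y)² = (1/(-4 + (-8)² - 10*(-8)) + 25)² = (1/(-4 + 64 + 80) + 25)² = (1/140 + 25)² = (3501/140)² = 12257001/19600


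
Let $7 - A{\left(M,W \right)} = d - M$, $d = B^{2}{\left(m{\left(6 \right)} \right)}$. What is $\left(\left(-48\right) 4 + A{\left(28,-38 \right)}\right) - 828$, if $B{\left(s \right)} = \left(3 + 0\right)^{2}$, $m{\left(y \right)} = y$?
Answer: $-1066$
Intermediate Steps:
$B{\left(s \right)} = 9$ ($B{\left(s \right)} = 3^{2} = 9$)
$d = 81$ ($d = 9^{2} = 81$)
$A{\left(M,W \right)} = -74 + M$ ($A{\left(M,W \right)} = 7 - \left(81 - M\right) = 7 + \left(-81 + M\right) = -74 + M$)
$\left(\left(-48\right) 4 + A{\left(28,-38 \right)}\right) - 828 = \left(\left(-48\right) 4 + \left(-74 + 28\right)\right) - 828 = \left(-192 - 46\right) - 828 = -238 - 828 = -1066$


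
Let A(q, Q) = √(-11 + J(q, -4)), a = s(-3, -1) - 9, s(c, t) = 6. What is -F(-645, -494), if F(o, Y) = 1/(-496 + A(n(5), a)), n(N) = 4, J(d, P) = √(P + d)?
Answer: 496/246027 + I*√11/246027 ≈ 0.002016 + 1.3481e-5*I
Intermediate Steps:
a = -3 (a = 6 - 9 = -3)
A(q, Q) = √(-11 + √(-4 + q))
F(o, Y) = 1/(-496 + I*√11) (F(o, Y) = 1/(-496 + √(-11 + √(-4 + 4))) = 1/(-496 + √(-11 + √0)) = 1/(-496 + √(-11 + 0)) = 1/(-496 + √(-11)) = 1/(-496 + I*√11))
-F(-645, -494) = -(-496/246027 - I*√11/246027) = 496/246027 + I*√11/246027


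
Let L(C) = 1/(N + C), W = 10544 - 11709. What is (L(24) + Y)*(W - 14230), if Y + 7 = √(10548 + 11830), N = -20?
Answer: 415665/4 - 15395*√22378 ≈ -2.1991e+6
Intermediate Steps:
W = -1165
L(C) = 1/(-20 + C)
Y = -7 + √22378 (Y = -7 + √(10548 + 11830) = -7 + √22378 ≈ 142.59)
(L(24) + Y)*(W - 14230) = (1/(-20 + 24) + (-7 + √22378))*(-1165 - 14230) = (1/4 + (-7 + √22378))*(-15395) = (¼ + (-7 + √22378))*(-15395) = (-27/4 + √22378)*(-15395) = 415665/4 - 15395*√22378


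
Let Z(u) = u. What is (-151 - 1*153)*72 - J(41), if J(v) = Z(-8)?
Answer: -21880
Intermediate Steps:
J(v) = -8
(-151 - 1*153)*72 - J(41) = (-151 - 1*153)*72 - 1*(-8) = (-151 - 153)*72 + 8 = -304*72 + 8 = -21888 + 8 = -21880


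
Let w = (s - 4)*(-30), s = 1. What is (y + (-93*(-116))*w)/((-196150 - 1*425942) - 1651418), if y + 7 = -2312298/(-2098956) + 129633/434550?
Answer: -6149807745299767/14400496488288875 ≈ -0.42706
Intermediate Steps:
y = -70941753466/12668074025 (y = -7 + (-2312298/(-2098956) + 129633/434550) = -7 + (-2312298*(-1/2098956) + 129633*(1/434550)) = -7 + (385383/349826 + 43211/144850) = -7 + 17734764709/12668074025 = -70941753466/12668074025 ≈ -5.6000)
w = 90 (w = (1 - 4)*(-30) = -3*(-30) = 90)
(y + (-93*(-116))*w)/((-196150 - 1*425942) - 1651418) = (-70941753466/12668074025 - 93*(-116)*90)/((-196150 - 1*425942) - 1651418) = (-70941753466/12668074025 + 10788*90)/((-196150 - 425942) - 1651418) = (-70941753466/12668074025 + 970920)/(-622092 - 1651418) = (12299615490599534/12668074025)/(-2273510) = (12299615490599534/12668074025)*(-1/2273510) = -6149807745299767/14400496488288875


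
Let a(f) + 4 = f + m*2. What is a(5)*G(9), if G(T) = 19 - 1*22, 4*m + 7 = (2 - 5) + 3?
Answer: 15/2 ≈ 7.5000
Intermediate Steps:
m = -7/4 (m = -7/4 + ((2 - 5) + 3)/4 = -7/4 + (-3 + 3)/4 = -7/4 + (1/4)*0 = -7/4 + 0 = -7/4 ≈ -1.7500)
a(f) = -15/2 + f (a(f) = -4 + (f - 7/4*2) = -4 + (f - 7/2) = -4 + (-7/2 + f) = -15/2 + f)
G(T) = -3 (G(T) = 19 - 22 = -3)
a(5)*G(9) = (-15/2 + 5)*(-3) = -5/2*(-3) = 15/2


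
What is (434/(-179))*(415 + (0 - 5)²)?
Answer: -190960/179 ≈ -1066.8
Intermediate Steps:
(434/(-179))*(415 + (0 - 5)²) = (434*(-1/179))*(415 + (-5)²) = -434*(415 + 25)/179 = -434/179*440 = -190960/179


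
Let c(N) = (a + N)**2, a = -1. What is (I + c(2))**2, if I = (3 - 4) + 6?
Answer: 36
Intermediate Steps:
I = 5 (I = -1 + 6 = 5)
c(N) = (-1 + N)**2
(I + c(2))**2 = (5 + (-1 + 2)**2)**2 = (5 + 1**2)**2 = (5 + 1)**2 = 6**2 = 36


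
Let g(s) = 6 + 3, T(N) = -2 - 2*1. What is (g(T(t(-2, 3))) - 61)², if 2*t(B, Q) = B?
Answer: 2704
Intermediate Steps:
t(B, Q) = B/2
T(N) = -4 (T(N) = -2 - 2 = -4)
g(s) = 9
(g(T(t(-2, 3))) - 61)² = (9 - 61)² = (-52)² = 2704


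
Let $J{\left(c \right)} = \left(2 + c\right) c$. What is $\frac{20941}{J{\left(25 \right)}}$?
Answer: $\frac{20941}{675} \approx 31.024$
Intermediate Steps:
$J{\left(c \right)} = c \left(2 + c\right)$
$\frac{20941}{J{\left(25 \right)}} = \frac{20941}{25 \left(2 + 25\right)} = \frac{20941}{25 \cdot 27} = \frac{20941}{675}$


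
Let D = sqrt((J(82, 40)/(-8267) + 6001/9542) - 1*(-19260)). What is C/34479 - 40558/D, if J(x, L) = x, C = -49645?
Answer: -49645/34479 - 40558*sqrt(119851904561219685582)/1519349159463 ≈ -293.68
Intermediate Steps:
D = sqrt(119851904561219685582)/78883714 (D = sqrt((82/(-8267) + 6001/9542) - 1*(-19260)) = sqrt((82*(-1/8267) + 6001*(1/9542)) + 19260) = sqrt((-82/8267 + 6001/9542) + 19260) = sqrt(48827823/78883714 + 19260) = sqrt(1519349159463/78883714) = sqrt(119851904561219685582)/78883714 ≈ 138.78)
C/34479 - 40558/D = -49645/34479 - 40558*sqrt(119851904561219685582)/1519349159463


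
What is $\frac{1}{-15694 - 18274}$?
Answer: $- \frac{1}{33968} \approx -2.9439 \cdot 10^{-5}$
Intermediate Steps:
$\frac{1}{-15694 - 18274} = \frac{1}{-33968} = - \frac{1}{33968}$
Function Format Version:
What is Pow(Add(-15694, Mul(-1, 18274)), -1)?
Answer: Rational(-1, 33968) ≈ -2.9439e-5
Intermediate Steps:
Pow(Add(-15694, Mul(-1, 18274)), -1) = Pow(Add(-15694, -18274), -1) = Pow(-33968, -1) = Rational(-1, 33968)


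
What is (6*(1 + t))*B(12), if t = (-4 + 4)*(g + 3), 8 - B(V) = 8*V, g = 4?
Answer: -528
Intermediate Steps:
B(V) = 8 - 8*V
t = 0 (t = (-4 + 4)*(4 + 3) = 0*7 = 0)
(6*(1 + t))*B(12) = (6*(1 + 0))*(8 - 8*12) = (6*1)*(8 - 96) = 6*(-88) = -528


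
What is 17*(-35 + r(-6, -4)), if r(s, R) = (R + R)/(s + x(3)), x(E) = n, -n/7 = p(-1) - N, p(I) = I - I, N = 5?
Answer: -17391/29 ≈ -599.69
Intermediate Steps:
p(I) = 0
n = 35 (n = -7*(0 - 1*5) = -7*(0 - 5) = -7*(-5) = 35)
x(E) = 35
r(s, R) = 2*R/(35 + s) (r(s, R) = (R + R)/(s + 35) = (2*R)/(35 + s) = 2*R/(35 + s))
17*(-35 + r(-6, -4)) = 17*(-35 + 2*(-4)/(35 - 6)) = 17*(-35 + 2*(-4)/29) = 17*(-35 + 2*(-4)*(1/29)) = 17*(-35 - 8/29) = 17*(-1023/29) = -17391/29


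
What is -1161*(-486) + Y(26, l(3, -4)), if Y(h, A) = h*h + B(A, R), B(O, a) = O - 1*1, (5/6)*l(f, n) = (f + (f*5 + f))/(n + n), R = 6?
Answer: 11298357/20 ≈ 5.6492e+5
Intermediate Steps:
l(f, n) = 21*f/(5*n) (l(f, n) = 6*((f + (f*5 + f))/(n + n))/5 = 6*((f + (5*f + f))/((2*n)))/5 = 6*((f + 6*f)*(1/(2*n)))/5 = 6*((7*f)*(1/(2*n)))/5 = 6*(7*f/(2*n))/5 = 21*f/(5*n))
B(O, a) = -1 + O (B(O, a) = O - 1 = -1 + O)
Y(h, A) = -1 + A + h² (Y(h, A) = h*h + (-1 + A) = h² + (-1 + A) = -1 + A + h²)
-1161*(-486) + Y(26, l(3, -4)) = -1161*(-486) + (-1 + (21/5)*3/(-4) + 26²) = 564246 + (-1 + (21/5)*3*(-¼) + 676) = 564246 + (-1 - 63/20 + 676) = 564246 + 13437/20 = 11298357/20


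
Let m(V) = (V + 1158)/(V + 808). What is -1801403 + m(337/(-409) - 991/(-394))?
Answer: -33577741524074/18639787 ≈ -1.8014e+6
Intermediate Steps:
m(V) = (1158 + V)/(808 + V)
-1801403 + m(337/(-409) - 991/(-394)) = -1801403 + (1158 + (337/(-409) - 991/(-394)))/(808 + (337/(-409) - 991/(-394))) = -1801403 + (1158 + (337*(-1/409) - 991*(-1/394)))/(808 + (337*(-1/409) - 991*(-1/394))) = -1801403 + (1158 + (-337/409 + 991/394))/(808 + (-337/409 + 991/394)) = -1801403 + (1158 + 272541/161146)/(808 + 272541/161146) = -1801403 + (186879609/161146)/(130478509/161146) = -1801403 + (161146/130478509)*(186879609/161146) = -1801403 + 26697087/18639787 = -33577741524074/18639787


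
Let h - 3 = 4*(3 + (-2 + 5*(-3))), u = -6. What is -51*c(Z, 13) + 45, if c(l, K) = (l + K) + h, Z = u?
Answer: 2391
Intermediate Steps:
Z = -6
h = -53 (h = 3 + 4*(3 + (-2 + 5*(-3))) = 3 + 4*(3 + (-2 - 15)) = 3 + 4*(3 - 17) = 3 + 4*(-14) = 3 - 56 = -53)
c(l, K) = -53 + K + l (c(l, K) = (l + K) - 53 = (K + l) - 53 = -53 + K + l)
-51*c(Z, 13) + 45 = -51*(-53 + 13 - 6) + 45 = -51*(-46) + 45 = 2346 + 45 = 2391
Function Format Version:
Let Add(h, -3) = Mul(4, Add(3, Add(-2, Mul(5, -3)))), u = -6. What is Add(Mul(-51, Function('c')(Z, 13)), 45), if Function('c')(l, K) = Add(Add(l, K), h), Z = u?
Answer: 2391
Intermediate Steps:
Z = -6
h = -53 (h = Add(3, Mul(4, Add(3, Add(-2, Mul(5, -3))))) = Add(3, Mul(4, Add(3, Add(-2, -15)))) = Add(3, Mul(4, Add(3, -17))) = Add(3, Mul(4, -14)) = Add(3, -56) = -53)
Function('c')(l, K) = Add(-53, K, l) (Function('c')(l, K) = Add(Add(l, K), -53) = Add(Add(K, l), -53) = Add(-53, K, l))
Add(Mul(-51, Function('c')(Z, 13)), 45) = Add(Mul(-51, Add(-53, 13, -6)), 45) = Add(Mul(-51, -46), 45) = Add(2346, 45) = 2391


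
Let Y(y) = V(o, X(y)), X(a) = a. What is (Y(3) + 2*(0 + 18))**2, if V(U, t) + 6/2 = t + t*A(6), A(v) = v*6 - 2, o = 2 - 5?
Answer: 19044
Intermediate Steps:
o = -3
A(v) = -2 + 6*v (A(v) = 6*v - 2 = -2 + 6*v)
V(U, t) = -3 + 35*t (V(U, t) = -3 + (t + t*(-2 + 6*6)) = -3 + (t + t*(-2 + 36)) = -3 + (t + t*34) = -3 + (t + 34*t) = -3 + 35*t)
Y(y) = -3 + 35*y
(Y(3) + 2*(0 + 18))**2 = ((-3 + 35*3) + 2*(0 + 18))**2 = ((-3 + 105) + 2*18)**2 = (102 + 36)**2 = 138**2 = 19044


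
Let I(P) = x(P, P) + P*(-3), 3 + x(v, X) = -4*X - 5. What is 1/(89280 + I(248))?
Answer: 1/87536 ≈ 1.1424e-5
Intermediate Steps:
x(v, X) = -8 - 4*X (x(v, X) = -3 + (-4*X - 5) = -3 + (-5 - 4*X) = -8 - 4*X)
I(P) = -8 - 7*P (I(P) = (-8 - 4*P) + P*(-3) = (-8 - 4*P) - 3*P = -8 - 7*P)
1/(89280 + I(248)) = 1/(89280 + (-8 - 7*248)) = 1/(89280 + (-8 - 1736)) = 1/(89280 - 1744) = 1/87536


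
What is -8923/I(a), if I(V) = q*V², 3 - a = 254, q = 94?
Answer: -8923/5922094 ≈ -0.0015067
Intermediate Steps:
a = -251 (a = 3 - 1*254 = 3 - 254 = -251)
I(V) = 94*V²
-8923/I(a) = -8923/(94*(-251)²) = -8923/(94*63001) = -8923/5922094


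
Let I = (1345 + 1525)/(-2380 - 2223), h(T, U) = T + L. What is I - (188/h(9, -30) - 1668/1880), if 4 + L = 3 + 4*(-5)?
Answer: 103391923/6490230 ≈ 15.930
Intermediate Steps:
L = -21 (L = -4 + (3 + 4*(-5)) = -4 + (3 - 20) = -4 - 17 = -21)
h(T, U) = -21 + T (h(T, U) = T - 21 = -21 + T)
I = -2870/4603 (I = 2870/(-4603) = 2870*(-1/4603) = -2870/4603 ≈ -0.62351)
I - (188/h(9, -30) - 1668/1880) = -2870/4603 - (188/(-21 + 9) - 1668/1880) = -2870/4603 - (188/(-12) - 1668*1/1880) = -2870/4603 - (188*(-1/12) - 417/470) = -2870/4603 - (-47/3 - 417/470) = -2870/4603 - 1*(-23341/1410) = -2870/4603 + 23341/1410 = 103391923/6490230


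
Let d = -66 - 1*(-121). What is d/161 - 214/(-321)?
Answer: 487/483 ≈ 1.0083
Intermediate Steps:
d = 55 (d = -66 + 121 = 55)
d/161 - 214/(-321) = 55/161 - 214/(-321) = 55*(1/161) - 214*(-1/321) = 55/161 + 2/3 = 487/483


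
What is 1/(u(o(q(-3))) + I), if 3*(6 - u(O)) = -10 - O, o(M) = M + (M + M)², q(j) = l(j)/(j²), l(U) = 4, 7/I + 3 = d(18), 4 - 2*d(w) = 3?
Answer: 1215/8438 ≈ 0.14399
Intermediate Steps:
d(w) = ½ (d(w) = 2 - ½*3 = 2 - 3/2 = ½)
I = -14/5 (I = 7/(-3 + ½) = 7/(-5/2) = 7*(-⅖) = -14/5 ≈ -2.8000)
q(j) = 4/j² (q(j) = 4/(j²) = 4/j²)
o(M) = M + 4*M² (o(M) = M + (2*M)² = M + 4*M²)
u(O) = 28/3 + O/3 (u(O) = 6 - (-10 - O)/3 = 6 + (10/3 + O/3) = 28/3 + O/3)
1/(u(o(q(-3))) + I) = 1/((28/3 + ((4/(-3)²)*(1 + 4*(4/(-3)²)))/3) - 14/5) = 1/((28/3 + ((4*(⅑))*(1 + 4*(4*(⅑))))/3) - 14/5) = 1/((28/3 + (4*(1 + 4*(4/9))/9)/3) - 14/5) = 1/((28/3 + (4*(1 + 16/9)/9)/3) - 14/5) = 1/((28/3 + ((4/9)*(25/9))/3) - 14/5) = 1/((28/3 + (⅓)*(100/81)) - 14/5) = 1/((28/3 + 100/243) - 14/5) = 1/(2368/243 - 14/5) = 1/(8438/1215) = 1215/8438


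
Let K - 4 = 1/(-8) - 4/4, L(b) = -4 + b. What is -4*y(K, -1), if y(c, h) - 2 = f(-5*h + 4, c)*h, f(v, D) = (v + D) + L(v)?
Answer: 119/2 ≈ 59.500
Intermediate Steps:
f(v, D) = -4 + D + 2*v (f(v, D) = (v + D) + (-4 + v) = (D + v) + (-4 + v) = -4 + D + 2*v)
K = 23/8 (K = 4 + (1/(-8) - 4/4) = 4 + (1*(-⅛) - 4*¼) = 4 + (-⅛ - 1) = 4 - 9/8 = 23/8 ≈ 2.8750)
y(c, h) = 2 + h*(4 + c - 10*h) (y(c, h) = 2 + (-4 + c + 2*(-5*h + 4))*h = 2 + (-4 + c + 2*(4 - 5*h))*h = 2 + (-4 + c + (8 - 10*h))*h = 2 + (4 + c - 10*h)*h = 2 + h*(4 + c - 10*h))
-4*y(K, -1) = -4*(2 - (4 + 23/8 - 10*(-1))) = -4*(2 - (4 + 23/8 + 10)) = -4*(2 - 1*135/8) = -4*(2 - 135/8) = -4*(-119/8) = 119/2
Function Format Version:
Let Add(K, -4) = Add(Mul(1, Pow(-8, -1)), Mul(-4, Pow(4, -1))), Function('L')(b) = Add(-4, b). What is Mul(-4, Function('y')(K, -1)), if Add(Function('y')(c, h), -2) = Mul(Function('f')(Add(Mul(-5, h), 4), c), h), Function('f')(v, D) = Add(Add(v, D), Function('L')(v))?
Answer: Rational(119, 2) ≈ 59.500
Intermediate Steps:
Function('f')(v, D) = Add(-4, D, Mul(2, v)) (Function('f')(v, D) = Add(Add(v, D), Add(-4, v)) = Add(Add(D, v), Add(-4, v)) = Add(-4, D, Mul(2, v)))
K = Rational(23, 8) (K = Add(4, Add(Mul(1, Pow(-8, -1)), Mul(-4, Pow(4, -1)))) = Add(4, Add(Mul(1, Rational(-1, 8)), Mul(-4, Rational(1, 4)))) = Add(4, Add(Rational(-1, 8), -1)) = Add(4, Rational(-9, 8)) = Rational(23, 8) ≈ 2.8750)
Function('y')(c, h) = Add(2, Mul(h, Add(4, c, Mul(-10, h)))) (Function('y')(c, h) = Add(2, Mul(Add(-4, c, Mul(2, Add(Mul(-5, h), 4))), h)) = Add(2, Mul(Add(-4, c, Mul(2, Add(4, Mul(-5, h)))), h)) = Add(2, Mul(Add(-4, c, Add(8, Mul(-10, h))), h)) = Add(2, Mul(Add(4, c, Mul(-10, h)), h)) = Add(2, Mul(h, Add(4, c, Mul(-10, h)))))
Mul(-4, Function('y')(K, -1)) = Mul(-4, Add(2, Mul(-1, Add(4, Rational(23, 8), Mul(-10, -1))))) = Mul(-4, Add(2, Mul(-1, Add(4, Rational(23, 8), 10)))) = Mul(-4, Add(2, Mul(-1, Rational(135, 8)))) = Mul(-4, Add(2, Rational(-135, 8))) = Mul(-4, Rational(-119, 8)) = Rational(119, 2)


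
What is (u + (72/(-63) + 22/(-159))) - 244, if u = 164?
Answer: -90466/1113 ≈ -81.281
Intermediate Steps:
(u + (72/(-63) + 22/(-159))) - 244 = (164 + (72/(-63) + 22/(-159))) - 244 = (164 + (72*(-1/63) + 22*(-1/159))) - 244 = (164 + (-8/7 - 22/159)) - 244 = (164 - 1426/1113) - 244 = 181106/1113 - 244 = -90466/1113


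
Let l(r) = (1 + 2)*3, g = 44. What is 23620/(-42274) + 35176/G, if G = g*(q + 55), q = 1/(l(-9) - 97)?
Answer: 1429881634/102281943 ≈ 13.980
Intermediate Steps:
l(r) = 9 (l(r) = 3*3 = 9)
q = -1/88 (q = 1/(9 - 97) = 1/(-88) = -1/88 ≈ -0.011364)
G = 4839/2 (G = 44*(-1/88 + 55) = 44*(4839/88) = 4839/2 ≈ 2419.5)
23620/(-42274) + 35176/G = 23620/(-42274) + 35176/(4839/2) = 23620*(-1/42274) + 35176*(2/4839) = -11810/21137 + 70352/4839 = 1429881634/102281943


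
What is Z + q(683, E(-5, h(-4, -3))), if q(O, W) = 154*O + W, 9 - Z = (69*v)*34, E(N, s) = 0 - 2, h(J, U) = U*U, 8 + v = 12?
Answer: 95805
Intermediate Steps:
v = 4 (v = -8 + 12 = 4)
h(J, U) = U²
E(N, s) = -2
Z = -9375 (Z = 9 - 69*4*34 = 9 - 276*34 = 9 - 1*9384 = 9 - 9384 = -9375)
q(O, W) = W + 154*O
Z + q(683, E(-5, h(-4, -3))) = -9375 + (-2 + 154*683) = -9375 + (-2 + 105182) = -9375 + 105180 = 95805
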